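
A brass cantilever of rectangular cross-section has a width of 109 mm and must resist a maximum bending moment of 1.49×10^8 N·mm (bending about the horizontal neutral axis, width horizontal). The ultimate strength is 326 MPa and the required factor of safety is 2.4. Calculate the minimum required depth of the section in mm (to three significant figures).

σ_allow = 326/2.4 = 135.8 MPa.
For a rectangular section σ = 6M/(bh²), so h² = 6M/(b σ_allow) = 6×1.4900×10^8/(109×135.8) = 60380 mm².
h = 245.7 mm.

h = 246 mm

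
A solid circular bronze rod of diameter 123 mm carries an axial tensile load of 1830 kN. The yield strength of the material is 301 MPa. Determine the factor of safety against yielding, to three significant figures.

n = 1.95

A = πd²/4 = 11880 mm².
σ = F/A = 1830000/11880 = 154.0 MPa.
n = 301/154.0 = 1.954.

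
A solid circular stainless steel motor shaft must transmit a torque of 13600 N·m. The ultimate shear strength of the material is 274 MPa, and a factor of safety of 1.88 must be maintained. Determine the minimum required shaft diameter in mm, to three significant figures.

Allowable shear stress τ_allow = 274/1.88 = 145.7 MPa.
For a solid shaft τ = 16T/(πd³), so d³ = 16T/(π τ_allow) = 16×1.3600×10^7/(π×145.7) = 475200 mm³.
d = (475200)^(1/3) = 78.04 mm.

d = 78.0 mm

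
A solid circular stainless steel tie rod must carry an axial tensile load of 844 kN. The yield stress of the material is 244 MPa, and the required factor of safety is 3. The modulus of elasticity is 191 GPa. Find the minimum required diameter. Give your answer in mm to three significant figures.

d = 115 mm

Allowable stress σ_allow = 244/3 = 81.33 MPa.
Required area A = F/σ_allow = 844000/81.33 = 10380 mm².
A = πd²/4 → d = √(4A/π) = 114.9 mm.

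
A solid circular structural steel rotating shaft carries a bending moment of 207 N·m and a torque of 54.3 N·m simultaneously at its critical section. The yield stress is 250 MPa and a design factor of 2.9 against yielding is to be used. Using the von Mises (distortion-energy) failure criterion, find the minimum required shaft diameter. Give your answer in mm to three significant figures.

σ_allow = σ_y/n = 250/2.9 = 86.21 MPa.
For a solid shaft σ_b = 32M/(πd³) and τ = 16T/(πd³), so the von Mises stress is σ' = (16/πd³)·√(4M²+3T²).
√(4M²+3T²) = √(4×(207000)² + 3×(54300)²) = 424500 N·mm.
d³ = 16×424500/(π×86.21) = 25080 mm³.
d = 29.27 mm.

d = 29.3 mm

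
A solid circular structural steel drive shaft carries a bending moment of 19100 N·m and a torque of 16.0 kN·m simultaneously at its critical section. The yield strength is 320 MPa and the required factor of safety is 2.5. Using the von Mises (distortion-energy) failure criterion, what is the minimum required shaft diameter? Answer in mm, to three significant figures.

σ_allow = σ_y/n = 320/2.5 = 128.0 MPa.
For a solid shaft σ_b = 32M/(πd³) and τ = 16T/(πd³), so the von Mises stress is σ' = (16/πd³)·√(4M²+3T²).
√(4M²+3T²) = √(4×(1.910×10^7)² + 3×(1.600×10^7)²) = 4.719×10^7 N·mm.
d³ = 16×4.719×10^7/(π×128.0) = 1.878×10^6 mm³.
d = 123.4 mm.

d = 123 mm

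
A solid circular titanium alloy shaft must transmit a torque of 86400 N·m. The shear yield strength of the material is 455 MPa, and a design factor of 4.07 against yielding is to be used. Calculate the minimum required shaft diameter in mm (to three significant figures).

d = 158 mm

Allowable shear stress τ_allow = 455/4.07 = 111.8 MPa.
For a solid shaft τ = 16T/(πd³), so d³ = 16T/(π τ_allow) = 16×8.6400×10^7/(π×111.8) = 3.936×10^6 mm³.
d = (3.936×10^6)^(1/3) = 157.9 mm.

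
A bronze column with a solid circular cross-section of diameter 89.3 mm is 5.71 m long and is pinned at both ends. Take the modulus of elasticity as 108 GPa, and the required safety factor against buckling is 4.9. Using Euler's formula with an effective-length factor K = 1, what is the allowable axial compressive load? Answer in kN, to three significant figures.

I = πd⁴/64 = π×89.3⁴/64 = 3.122×10^6 mm⁴.
Effective length L_e = KL = 1×5.71 m = 5710 mm.
Euler critical load P_cr = π²EI/L_e² = π²×108000×3.122×10^6/5710² = 102100 N.
P_allow = P_cr/n = 102100/4.9 = 20830 N.

P_allow = 20.8 kN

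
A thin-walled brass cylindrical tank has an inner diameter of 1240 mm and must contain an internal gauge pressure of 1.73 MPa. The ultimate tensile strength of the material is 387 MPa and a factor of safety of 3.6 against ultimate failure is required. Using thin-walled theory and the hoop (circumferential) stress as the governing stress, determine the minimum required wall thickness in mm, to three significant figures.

σ_allow = 387/3.6 = 107.5 MPa.
Hoop stress σ_h = pD/(2t), so t = pD/(2σ_allow) = 1.73×1240/(2×107.5) = 9.978 mm.

t = 9.98 mm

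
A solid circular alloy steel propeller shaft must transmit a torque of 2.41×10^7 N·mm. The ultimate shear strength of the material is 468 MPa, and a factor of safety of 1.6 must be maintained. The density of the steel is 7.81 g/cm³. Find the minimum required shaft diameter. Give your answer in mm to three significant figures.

d = 74.9 mm

Allowable shear stress τ_allow = 468/1.6 = 292.5 MPa.
For a solid shaft τ = 16T/(πd³), so d³ = 16T/(π τ_allow) = 16×2.4100×10^7/(π×292.5) = 419600 mm³.
d = (419600)^(1/3) = 74.87 mm.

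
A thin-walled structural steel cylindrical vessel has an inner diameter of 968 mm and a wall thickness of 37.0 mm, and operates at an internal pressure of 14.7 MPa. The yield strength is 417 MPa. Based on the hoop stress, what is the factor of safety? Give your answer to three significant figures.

n = 2.17

σ_h = pD/(2t) = 14.7×968/(2×37.0) = 192.3 MPa.
n = 417/192.3 = 2.169.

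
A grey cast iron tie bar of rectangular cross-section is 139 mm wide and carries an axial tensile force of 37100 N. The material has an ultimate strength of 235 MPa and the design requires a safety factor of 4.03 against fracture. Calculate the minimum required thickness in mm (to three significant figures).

t = 4.58 mm

σ_allow = 235/4.03 = 58.31 MPa.
Required area A = F/σ_allow = 37100/58.31 = 636.2 mm².
t = A/w = 636.2/139 = 4.577 mm.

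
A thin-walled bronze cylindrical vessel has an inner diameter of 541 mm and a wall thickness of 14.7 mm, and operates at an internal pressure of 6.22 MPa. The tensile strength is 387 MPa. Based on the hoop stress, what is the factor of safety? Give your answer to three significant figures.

n = 3.38

σ_h = pD/(2t) = 6.22×541/(2×14.7) = 114.5 MPa.
n = 387/114.5 = 3.381.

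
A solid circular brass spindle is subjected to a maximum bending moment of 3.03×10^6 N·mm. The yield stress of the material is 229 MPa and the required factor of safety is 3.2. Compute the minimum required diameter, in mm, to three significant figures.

d = 75.6 mm

σ_allow = 229/3.2 = 71.56 MPa.
For a solid circular section σ = 32M/(πd³), so d³ = 32M/(π σ_allow) = 32×3030000/(π×71.56) = 431300 mm³.
d = 75.55 mm.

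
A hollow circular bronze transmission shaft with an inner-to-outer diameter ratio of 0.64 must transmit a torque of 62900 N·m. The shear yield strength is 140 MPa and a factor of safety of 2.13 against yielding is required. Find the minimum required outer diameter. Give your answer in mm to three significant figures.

d_o = 180 mm

τ_allow = 140/2.13 = 65.73 MPa.
For a hollow shaft τ = 16T/[πd_o³(1−k⁴)] with k = 0.64, so 1−k⁴ = 0.8322.
d_o³ = 16T/[π τ_allow (1−k⁴)] = 16×6.2900×10^7/(π×65.73×0.8322) = 5.856×10^6 mm³.
d_o = 180.3 mm.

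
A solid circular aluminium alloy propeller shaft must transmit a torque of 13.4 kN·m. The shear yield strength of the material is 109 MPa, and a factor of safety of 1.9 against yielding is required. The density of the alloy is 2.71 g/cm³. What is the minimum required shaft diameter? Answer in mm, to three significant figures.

Allowable shear stress τ_allow = 109/1.9 = 57.37 MPa.
For a solid shaft τ = 16T/(πd³), so d³ = 16T/(π τ_allow) = 16×1.3400×10^7/(π×57.37) = 1.190×10^6 mm³.
d = (1.190×10^6)^(1/3) = 106.0 mm.

d = 106 mm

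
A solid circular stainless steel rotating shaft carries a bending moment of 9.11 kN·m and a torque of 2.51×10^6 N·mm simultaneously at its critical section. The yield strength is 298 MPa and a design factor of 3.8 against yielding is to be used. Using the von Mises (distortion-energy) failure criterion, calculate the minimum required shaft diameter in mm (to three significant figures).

d = 107 mm

σ_allow = σ_y/n = 298/3.8 = 78.42 MPa.
For a solid shaft σ_b = 32M/(πd³) and τ = 16T/(πd³), so the von Mises stress is σ' = (16/πd³)·√(4M²+3T²).
√(4M²+3T²) = √(4×(9.110×10^6)² + 3×(2.510×10^6)²) = 1.873×10^7 N·mm.
d³ = 16×1.873×10^7/(π×78.42) = 1.216×10^6 mm³.
d = 106.8 mm.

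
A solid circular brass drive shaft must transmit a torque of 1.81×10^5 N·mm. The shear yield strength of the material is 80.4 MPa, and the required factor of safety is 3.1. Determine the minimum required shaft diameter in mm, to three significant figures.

d = 32.9 mm

Allowable shear stress τ_allow = 80.4/3.1 = 25.94 MPa.
For a solid shaft τ = 16T/(πd³), so d³ = 16T/(π τ_allow) = 16×181000/(π×25.94) = 35540 mm³.
d = (35540)^(1/3) = 32.88 mm.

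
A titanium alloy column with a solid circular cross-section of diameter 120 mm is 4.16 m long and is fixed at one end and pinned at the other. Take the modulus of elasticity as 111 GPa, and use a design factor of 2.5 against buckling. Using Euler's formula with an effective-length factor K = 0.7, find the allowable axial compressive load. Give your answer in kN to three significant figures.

P_allow = 526 kN

I = πd⁴/64 = π×120⁴/64 = 1.018×10^7 mm⁴.
Effective length L_e = KL = 0.7×4.16 m = 2912 mm.
Euler critical load P_cr = π²EI/L_e² = π²×111000×1.018×10^7/2912² = 1.315×10^6 N.
P_allow = P_cr/n = 1.315×10^6/2.5 = 526000 N.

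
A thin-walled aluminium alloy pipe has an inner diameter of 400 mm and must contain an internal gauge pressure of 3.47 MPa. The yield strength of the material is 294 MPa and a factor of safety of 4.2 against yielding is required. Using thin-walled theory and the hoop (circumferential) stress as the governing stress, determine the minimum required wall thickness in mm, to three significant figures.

t = 9.91 mm

σ_allow = 294/4.2 = 70.00 MPa.
Hoop stress σ_h = pD/(2t), so t = pD/(2σ_allow) = 3.47×400/(2×70.00) = 9.914 mm.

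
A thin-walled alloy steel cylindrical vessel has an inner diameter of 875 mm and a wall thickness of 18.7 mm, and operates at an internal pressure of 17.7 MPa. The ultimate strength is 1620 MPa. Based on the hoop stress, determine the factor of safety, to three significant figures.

σ_h = pD/(2t) = 17.7×875/(2×18.7) = 414.1 MPa.
n = 1620/414.1 = 3.912.

n = 3.91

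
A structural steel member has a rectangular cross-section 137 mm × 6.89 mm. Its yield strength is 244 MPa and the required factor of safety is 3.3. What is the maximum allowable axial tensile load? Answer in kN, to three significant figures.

σ_allow = 244/3.3 = 73.94 MPa.
A = 137×6.89 = 943.9 mm².
F_allow = σ_allow × A = 73.94×943.9 = 69790 N.

F_allow = 69.8 kN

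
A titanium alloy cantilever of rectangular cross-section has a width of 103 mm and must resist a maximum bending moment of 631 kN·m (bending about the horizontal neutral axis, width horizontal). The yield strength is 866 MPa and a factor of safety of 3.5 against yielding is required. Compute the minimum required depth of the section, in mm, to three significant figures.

h = 385 mm

σ_allow = 866/3.5 = 247.4 MPa.
For a rectangular section σ = 6M/(bh²), so h² = 6M/(b σ_allow) = 6×6.3100×10^8/(103×247.4) = 148600 mm².
h = 385.4 mm.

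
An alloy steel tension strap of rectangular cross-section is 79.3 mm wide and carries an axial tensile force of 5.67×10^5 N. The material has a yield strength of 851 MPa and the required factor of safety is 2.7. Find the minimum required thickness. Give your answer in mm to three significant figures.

t = 22.7 mm

σ_allow = 851/2.7 = 315.2 MPa.
Required area A = F/σ_allow = 567000/315.2 = 1799 mm².
t = A/w = 1799/79.3 = 22.69 mm.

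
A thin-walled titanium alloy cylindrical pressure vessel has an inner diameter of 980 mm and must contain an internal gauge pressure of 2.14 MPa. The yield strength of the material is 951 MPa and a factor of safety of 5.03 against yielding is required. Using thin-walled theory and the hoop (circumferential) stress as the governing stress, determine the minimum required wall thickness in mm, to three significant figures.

t = 5.55 mm

σ_allow = 951/5.03 = 189.1 MPa.
Hoop stress σ_h = pD/(2t), so t = pD/(2σ_allow) = 2.14×980/(2×189.1) = 5.546 mm.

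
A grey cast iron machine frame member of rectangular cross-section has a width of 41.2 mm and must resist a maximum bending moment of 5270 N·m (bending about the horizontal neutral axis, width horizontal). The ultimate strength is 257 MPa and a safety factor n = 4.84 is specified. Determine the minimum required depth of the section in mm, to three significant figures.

σ_allow = 257/4.84 = 53.10 MPa.
For a rectangular section σ = 6M/(bh²), so h² = 6M/(b σ_allow) = 6×5270000/(41.2×53.10) = 14450 mm².
h = 120.2 mm.

h = 120 mm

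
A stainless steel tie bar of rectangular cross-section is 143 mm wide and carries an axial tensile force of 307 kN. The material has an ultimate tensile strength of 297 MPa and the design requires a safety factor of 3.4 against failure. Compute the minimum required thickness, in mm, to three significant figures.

t = 24.6 mm

σ_allow = 297/3.4 = 87.35 MPa.
Required area A = F/σ_allow = 307000/87.35 = 3514 mm².
t = A/w = 3514/143 = 24.58 mm.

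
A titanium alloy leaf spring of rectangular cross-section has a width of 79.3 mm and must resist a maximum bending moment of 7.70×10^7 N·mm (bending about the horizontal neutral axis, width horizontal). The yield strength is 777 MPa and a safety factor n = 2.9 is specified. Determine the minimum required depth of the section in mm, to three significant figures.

σ_allow = 777/2.9 = 267.9 MPa.
For a rectangular section σ = 6M/(bh²), so h² = 6M/(b σ_allow) = 6×7.7000×10^7/(79.3×267.9) = 21740 mm².
h = 147.5 mm.

h = 147 mm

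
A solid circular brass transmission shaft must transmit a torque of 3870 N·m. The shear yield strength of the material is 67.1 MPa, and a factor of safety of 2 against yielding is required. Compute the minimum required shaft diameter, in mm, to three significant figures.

Allowable shear stress τ_allow = 67.1/2 = 33.55 MPa.
For a solid shaft τ = 16T/(πd³), so d³ = 16T/(π τ_allow) = 16×3870000/(π×33.55) = 587500 mm³.
d = (587500)^(1/3) = 83.75 mm.

d = 83.8 mm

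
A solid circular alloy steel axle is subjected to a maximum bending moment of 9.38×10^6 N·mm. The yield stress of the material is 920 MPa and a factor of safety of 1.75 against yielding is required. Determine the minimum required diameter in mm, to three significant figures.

d = 56.6 mm

σ_allow = 920/1.75 = 525.7 MPa.
For a solid circular section σ = 32M/(πd³), so d³ = 32M/(π σ_allow) = 32×9380000/(π×525.7) = 181700 mm³.
d = 56.64 mm.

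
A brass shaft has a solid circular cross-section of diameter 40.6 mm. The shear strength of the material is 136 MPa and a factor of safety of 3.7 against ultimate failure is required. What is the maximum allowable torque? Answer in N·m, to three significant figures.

T_allow = 483 N·m

τ_allow = 136/3.7 = 36.76 MPa.
For a solid shaft T_allow = τ_allow·πd³/16; πd³/16 = π×40.6³/16 = 13140 mm³.
T_allow = 36.76×13140 = 483000 N·mm = 483.0 N·m.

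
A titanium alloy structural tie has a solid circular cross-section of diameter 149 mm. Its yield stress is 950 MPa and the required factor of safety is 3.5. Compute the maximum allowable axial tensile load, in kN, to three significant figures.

σ_allow = 950/3.5 = 271.4 MPa.
A = πd²/4 = π×149²/4 = 17440 mm².
F_allow = σ_allow × A = 271.4×17440 = 4.733×10^6 N.

F_allow = 4730 kN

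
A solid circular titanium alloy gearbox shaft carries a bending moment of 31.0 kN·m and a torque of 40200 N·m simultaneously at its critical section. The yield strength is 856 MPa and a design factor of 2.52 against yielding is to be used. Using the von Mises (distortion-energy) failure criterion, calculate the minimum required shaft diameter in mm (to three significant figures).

σ_allow = σ_y/n = 856/2.52 = 339.7 MPa.
For a solid shaft σ_b = 32M/(πd³) and τ = 16T/(πd³), so the von Mises stress is σ' = (16/πd³)·√(4M²+3T²).
√(4M²+3T²) = √(4×(3.100×10^7)² + 3×(4.020×10^7)²) = 9.323×10^7 N·mm.
d³ = 16×9.323×10^7/(π×339.7) = 1.398×10^6 mm³.
d = 111.8 mm.

d = 112 mm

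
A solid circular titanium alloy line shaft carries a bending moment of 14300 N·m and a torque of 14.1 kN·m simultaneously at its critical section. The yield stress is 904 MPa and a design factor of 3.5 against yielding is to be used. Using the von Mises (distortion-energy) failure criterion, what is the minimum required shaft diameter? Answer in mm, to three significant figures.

d = 90.5 mm

σ_allow = σ_y/n = 904/3.5 = 258.3 MPa.
For a solid shaft σ_b = 32M/(πd³) and τ = 16T/(πd³), so the von Mises stress is σ' = (16/πd³)·√(4M²+3T²).
√(4M²+3T²) = √(4×(1.430×10^7)² + 3×(1.410×10^7)²) = 3.761×10^7 N·mm.
d³ = 16×3.761×10^7/(π×258.3) = 741600 mm³.
d = 90.51 mm.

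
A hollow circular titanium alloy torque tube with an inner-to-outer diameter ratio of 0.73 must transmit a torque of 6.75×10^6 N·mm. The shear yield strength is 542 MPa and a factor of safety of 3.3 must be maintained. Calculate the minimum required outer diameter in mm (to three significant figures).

d_o = 66.4 mm

τ_allow = 542/3.3 = 164.2 MPa.
For a hollow shaft τ = 16T/[πd_o³(1−k⁴)] with k = 0.73, so 1−k⁴ = 0.7160.
d_o³ = 16T/[π τ_allow (1−k⁴)] = 16×6750000/(π×164.2×0.7160) = 292300 mm³.
d_o = 66.37 mm.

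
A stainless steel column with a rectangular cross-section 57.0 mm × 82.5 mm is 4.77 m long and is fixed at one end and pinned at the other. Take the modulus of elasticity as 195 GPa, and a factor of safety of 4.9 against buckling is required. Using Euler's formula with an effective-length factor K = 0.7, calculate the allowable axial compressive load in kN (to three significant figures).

Buckling occurs about the weak axis: I_min = h·b³/12 = 82.5×57.0³/12 = 1.273×10^6 mm⁴ (b = 57.0 mm is the smaller dimension).
Effective length L_e = KL = 0.7×4.77 m = 3339 mm.
Euler critical load P_cr = π²EI/L_e² = π²×195000×1.273×10^6/3339² = 219800 N.
P_allow = P_cr/n = 219800/4.9 = 44850 N.

P_allow = 44.9 kN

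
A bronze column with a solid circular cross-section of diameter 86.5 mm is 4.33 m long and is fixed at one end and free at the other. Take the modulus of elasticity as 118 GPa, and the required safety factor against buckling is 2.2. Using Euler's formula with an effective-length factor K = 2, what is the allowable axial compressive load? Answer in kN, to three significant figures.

I = πd⁴/64 = π×86.5⁴/64 = 2.748×10^6 mm⁴.
Effective length L_e = KL = 2×4.33 m = 8660 mm.
Euler critical load P_cr = π²EI/L_e² = π²×118000×2.748×10^6/8660² = 42680 N.
P_allow = P_cr/n = 42680/2.2 = 19400 N.

P_allow = 19.4 kN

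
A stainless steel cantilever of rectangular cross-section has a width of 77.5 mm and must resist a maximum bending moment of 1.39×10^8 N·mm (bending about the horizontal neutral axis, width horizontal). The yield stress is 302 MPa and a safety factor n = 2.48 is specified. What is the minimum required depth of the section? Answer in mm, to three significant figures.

h = 297 mm

σ_allow = 302/2.48 = 121.8 MPa.
For a rectangular section σ = 6M/(bh²), so h² = 6M/(b σ_allow) = 6×1.3900×10^8/(77.5×121.8) = 88370 mm².
h = 297.3 mm.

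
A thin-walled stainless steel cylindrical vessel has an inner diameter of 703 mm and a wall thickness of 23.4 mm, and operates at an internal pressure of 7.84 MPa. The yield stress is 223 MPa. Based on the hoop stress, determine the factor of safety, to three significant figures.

n = 1.89

σ_h = pD/(2t) = 7.84×703/(2×23.4) = 117.8 MPa.
n = 223/117.8 = 1.894.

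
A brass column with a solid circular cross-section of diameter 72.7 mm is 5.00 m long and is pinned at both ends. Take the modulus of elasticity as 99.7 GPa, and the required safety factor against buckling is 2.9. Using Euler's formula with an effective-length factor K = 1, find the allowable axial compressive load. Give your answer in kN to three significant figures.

I = πd⁴/64 = π×72.7⁴/64 = 1.371×10^6 mm⁴.
Effective length L_e = KL = 1×5.00 m = 5000 mm.
Euler critical load P_cr = π²EI/L_e² = π²×99700×1.371×10^6/5000² = 53970 N.
P_allow = P_cr/n = 53970/2.9 = 18610 N.

P_allow = 18.6 kN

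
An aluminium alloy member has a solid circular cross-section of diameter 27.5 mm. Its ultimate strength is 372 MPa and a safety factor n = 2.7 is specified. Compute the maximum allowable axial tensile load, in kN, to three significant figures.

F_allow = 81.8 kN

σ_allow = 372/2.7 = 137.8 MPa.
A = πd²/4 = π×27.5²/4 = 594.0 mm².
F_allow = σ_allow × A = 137.8×594.0 = 81830 N.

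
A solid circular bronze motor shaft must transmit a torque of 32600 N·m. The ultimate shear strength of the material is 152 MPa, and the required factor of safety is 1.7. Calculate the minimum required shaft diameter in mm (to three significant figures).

Allowable shear stress τ_allow = 152/1.7 = 89.41 MPa.
For a solid shaft τ = 16T/(πd³), so d³ = 16T/(π τ_allow) = 16×3.2600×10^7/(π×89.41) = 1.857×10^6 mm³.
d = (1.857×10^6)^(1/3) = 122.9 mm.

d = 123 mm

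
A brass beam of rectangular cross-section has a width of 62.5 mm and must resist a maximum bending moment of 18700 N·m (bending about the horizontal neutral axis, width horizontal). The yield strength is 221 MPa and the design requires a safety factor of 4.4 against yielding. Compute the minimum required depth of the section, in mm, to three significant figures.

σ_allow = 221/4.4 = 50.23 MPa.
For a rectangular section σ = 6M/(bh²), so h² = 6M/(b σ_allow) = 6×1.8700×10^7/(62.5×50.23) = 35740 mm².
h = 189.1 mm.

h = 189 mm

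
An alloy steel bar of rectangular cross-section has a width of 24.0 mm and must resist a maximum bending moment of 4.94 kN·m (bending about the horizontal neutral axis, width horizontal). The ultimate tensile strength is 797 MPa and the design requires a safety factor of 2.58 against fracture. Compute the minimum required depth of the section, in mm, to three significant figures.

h = 63.2 mm

σ_allow = 797/2.58 = 308.9 MPa.
For a rectangular section σ = 6M/(bh²), so h² = 6M/(b σ_allow) = 6×4940000/(24.0×308.9) = 3998 mm².
h = 63.23 mm.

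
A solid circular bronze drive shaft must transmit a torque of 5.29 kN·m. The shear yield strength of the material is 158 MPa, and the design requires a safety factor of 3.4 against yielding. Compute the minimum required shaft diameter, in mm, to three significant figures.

Allowable shear stress τ_allow = 158/3.4 = 46.47 MPa.
For a solid shaft τ = 16T/(πd³), so d³ = 16T/(π τ_allow) = 16×5290000/(π×46.47) = 579800 mm³.
d = (579800)^(1/3) = 83.38 mm.

d = 83.4 mm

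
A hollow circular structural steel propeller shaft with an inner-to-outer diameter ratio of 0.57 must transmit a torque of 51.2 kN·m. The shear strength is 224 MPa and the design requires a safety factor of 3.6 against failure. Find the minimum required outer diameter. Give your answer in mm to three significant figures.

τ_allow = 224/3.6 = 62.22 MPa.
For a hollow shaft τ = 16T/[πd_o³(1−k⁴)] with k = 0.57, so 1−k⁴ = 0.8944.
d_o³ = 16T/[π τ_allow (1−k⁴)] = 16×5.1200×10^7/(π×62.22×0.8944) = 4.685×10^6 mm³.
d_o = 167.3 mm.

d_o = 167 mm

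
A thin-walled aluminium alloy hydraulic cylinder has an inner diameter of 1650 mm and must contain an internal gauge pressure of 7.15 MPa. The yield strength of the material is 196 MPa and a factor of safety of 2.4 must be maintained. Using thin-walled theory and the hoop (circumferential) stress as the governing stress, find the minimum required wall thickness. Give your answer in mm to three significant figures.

σ_allow = 196/2.4 = 81.67 MPa.
Hoop stress σ_h = pD/(2t), so t = pD/(2σ_allow) = 7.15×1650/(2×81.67) = 72.23 mm.

t = 72.2 mm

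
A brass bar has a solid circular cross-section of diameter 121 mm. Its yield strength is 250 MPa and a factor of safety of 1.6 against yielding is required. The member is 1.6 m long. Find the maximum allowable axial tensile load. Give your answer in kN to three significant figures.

F_allow = 1800 kN

σ_allow = 250/1.6 = 156.2 MPa.
A = πd²/4 = π×121²/4 = 11500 mm².
F_allow = σ_allow × A = 156.2×11500 = 1.797×10^6 N.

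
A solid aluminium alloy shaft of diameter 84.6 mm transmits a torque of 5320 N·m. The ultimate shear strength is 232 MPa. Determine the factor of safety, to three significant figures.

τ = 16T/(πd³) = 16×5320000/(π×84.6³) = 44.75 MPa.
n = τ_limit/τ = 232/44.75 = 5.185.

n = 5.18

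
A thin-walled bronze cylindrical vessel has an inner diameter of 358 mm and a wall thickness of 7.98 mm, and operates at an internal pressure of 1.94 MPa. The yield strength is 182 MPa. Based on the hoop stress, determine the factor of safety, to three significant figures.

n = 4.18

σ_h = pD/(2t) = 1.94×358/(2×7.98) = 43.52 MPa.
n = 182/43.52 = 4.182.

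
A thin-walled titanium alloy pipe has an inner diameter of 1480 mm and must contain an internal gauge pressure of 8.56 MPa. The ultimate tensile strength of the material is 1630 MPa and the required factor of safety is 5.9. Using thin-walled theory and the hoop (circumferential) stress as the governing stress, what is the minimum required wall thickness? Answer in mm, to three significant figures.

σ_allow = 1630/5.9 = 276.3 MPa.
Hoop stress σ_h = pD/(2t), so t = pD/(2σ_allow) = 8.56×1480/(2×276.3) = 22.93 mm.

t = 22.9 mm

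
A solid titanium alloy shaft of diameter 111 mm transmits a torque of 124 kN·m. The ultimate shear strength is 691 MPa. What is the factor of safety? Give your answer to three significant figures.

τ = 16T/(πd³) = 16×1.2400×10^8/(π×111³) = 461.8 MPa.
n = τ_limit/τ = 691/461.8 = 1.496.

n = 1.50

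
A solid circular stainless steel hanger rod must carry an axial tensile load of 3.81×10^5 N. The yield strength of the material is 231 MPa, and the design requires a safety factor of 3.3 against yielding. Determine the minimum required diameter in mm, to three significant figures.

d = 83.2 mm

Allowable stress σ_allow = 231/3.3 = 70.00 MPa.
Required area A = F/σ_allow = 381000/70.00 = 5443 mm².
A = πd²/4 → d = √(4A/π) = 83.25 mm.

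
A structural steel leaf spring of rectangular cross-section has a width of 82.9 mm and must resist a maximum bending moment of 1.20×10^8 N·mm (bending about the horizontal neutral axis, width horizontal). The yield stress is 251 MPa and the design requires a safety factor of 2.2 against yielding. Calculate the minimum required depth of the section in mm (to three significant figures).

σ_allow = 251/2.2 = 114.1 MPa.
For a rectangular section σ = 6M/(bh²), so h² = 6M/(b σ_allow) = 6×1.2000×10^8/(82.9×114.1) = 76120 mm².
h = 275.9 mm.

h = 276 mm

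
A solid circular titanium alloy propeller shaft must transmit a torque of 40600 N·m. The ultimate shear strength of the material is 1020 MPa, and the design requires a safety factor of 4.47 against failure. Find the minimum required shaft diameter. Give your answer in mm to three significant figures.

d = 96.8 mm

Allowable shear stress τ_allow = 1020/4.47 = 228.2 MPa.
For a solid shaft τ = 16T/(πd³), so d³ = 16T/(π τ_allow) = 16×4.0600×10^7/(π×228.2) = 906200 mm³.
d = (906200)^(1/3) = 96.77 mm.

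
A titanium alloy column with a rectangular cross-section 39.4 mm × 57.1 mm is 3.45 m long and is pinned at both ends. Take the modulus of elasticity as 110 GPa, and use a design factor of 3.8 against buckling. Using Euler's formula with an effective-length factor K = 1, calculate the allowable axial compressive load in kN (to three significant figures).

Buckling occurs about the weak axis: I_min = h·b³/12 = 57.1×39.4³/12 = 291000 mm⁴ (b = 39.4 mm is the smaller dimension).
Effective length L_e = KL = 1×3.45 m = 3450 mm.
Euler critical load P_cr = π²EI/L_e² = π²×110000×291000/3450² = 26550 N.
P_allow = P_cr/n = 26550/3.8 = 6986 N.

P_allow = 6.99 kN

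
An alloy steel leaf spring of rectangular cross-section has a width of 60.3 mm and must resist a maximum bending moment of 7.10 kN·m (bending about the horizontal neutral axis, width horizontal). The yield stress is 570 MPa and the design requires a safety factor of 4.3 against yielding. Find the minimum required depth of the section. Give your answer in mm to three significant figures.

h = 73.0 mm

σ_allow = 570/4.3 = 132.6 MPa.
For a rectangular section σ = 6M/(bh²), so h² = 6M/(b σ_allow) = 6×7100000/(60.3×132.6) = 5329 mm².
h = 73.00 mm.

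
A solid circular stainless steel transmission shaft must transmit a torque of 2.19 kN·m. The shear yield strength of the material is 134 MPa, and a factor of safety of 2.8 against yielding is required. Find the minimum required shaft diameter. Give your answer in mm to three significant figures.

Allowable shear stress τ_allow = 134/2.8 = 47.86 MPa.
For a solid shaft τ = 16T/(πd³), so d³ = 16T/(π τ_allow) = 16×2190000/(π×47.86) = 233100 mm³.
d = (233100)^(1/3) = 61.54 mm.

d = 61.5 mm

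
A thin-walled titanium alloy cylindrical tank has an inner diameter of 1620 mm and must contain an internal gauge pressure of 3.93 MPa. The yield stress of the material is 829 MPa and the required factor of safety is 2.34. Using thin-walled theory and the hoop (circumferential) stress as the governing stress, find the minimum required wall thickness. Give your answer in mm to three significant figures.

σ_allow = 829/2.34 = 354.3 MPa.
Hoop stress σ_h = pD/(2t), so t = pD/(2σ_allow) = 3.93×1620/(2×354.3) = 8.985 mm.

t = 8.99 mm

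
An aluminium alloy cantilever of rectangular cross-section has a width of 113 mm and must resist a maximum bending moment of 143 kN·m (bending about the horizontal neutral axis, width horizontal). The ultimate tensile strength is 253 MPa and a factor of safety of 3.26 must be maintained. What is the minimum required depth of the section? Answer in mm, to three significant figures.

h = 313 mm

σ_allow = 253/3.26 = 77.61 MPa.
For a rectangular section σ = 6M/(bh²), so h² = 6M/(b σ_allow) = 6×1.4300×10^8/(113×77.61) = 97840 mm².
h = 312.8 mm.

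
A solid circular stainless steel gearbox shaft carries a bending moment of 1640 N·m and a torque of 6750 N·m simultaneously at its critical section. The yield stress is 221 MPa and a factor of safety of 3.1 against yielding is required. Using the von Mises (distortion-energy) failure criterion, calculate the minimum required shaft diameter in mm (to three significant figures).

σ_allow = σ_y/n = 221/3.1 = 71.29 MPa.
For a solid shaft σ_b = 32M/(πd³) and τ = 16T/(πd³), so the von Mises stress is σ' = (16/πd³)·√(4M²+3T²).
√(4M²+3T²) = √(4×(1.640×10^6)² + 3×(6.750×10^6)²) = 1.214×10^7 N·mm.
d³ = 16×1.214×10^7/(π×71.29) = 867500 mm³.
d = 95.37 mm.

d = 95.4 mm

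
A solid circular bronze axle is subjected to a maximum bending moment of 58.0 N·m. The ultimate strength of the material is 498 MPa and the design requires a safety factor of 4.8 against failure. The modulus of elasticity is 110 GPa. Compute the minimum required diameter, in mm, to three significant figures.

σ_allow = 498/4.8 = 103.8 MPa.
For a solid circular section σ = 32M/(πd³), so d³ = 32M/(π σ_allow) = 32×58000/(π×103.8) = 5694 mm³.
d = 17.86 mm.

d = 17.9 mm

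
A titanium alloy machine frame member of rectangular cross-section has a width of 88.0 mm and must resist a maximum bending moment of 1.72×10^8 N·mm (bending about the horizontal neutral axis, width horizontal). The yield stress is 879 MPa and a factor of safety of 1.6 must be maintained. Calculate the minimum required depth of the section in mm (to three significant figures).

σ_allow = 879/1.6 = 549.4 MPa.
For a rectangular section σ = 6M/(bh²), so h² = 6M/(b σ_allow) = 6×1.7200×10^8/(88.0×549.4) = 21350 mm².
h = 146.1 mm.

h = 146 mm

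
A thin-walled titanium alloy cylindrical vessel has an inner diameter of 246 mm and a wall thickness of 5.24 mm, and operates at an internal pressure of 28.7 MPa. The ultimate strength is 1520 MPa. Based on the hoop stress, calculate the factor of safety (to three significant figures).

n = 2.26

σ_h = pD/(2t) = 28.7×246/(2×5.24) = 673.7 MPa.
n = 1520/673.7 = 2.256.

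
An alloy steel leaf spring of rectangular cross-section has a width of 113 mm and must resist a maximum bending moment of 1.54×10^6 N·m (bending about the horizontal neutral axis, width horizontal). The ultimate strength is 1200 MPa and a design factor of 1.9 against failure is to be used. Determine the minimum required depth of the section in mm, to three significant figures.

σ_allow = 1200/1.9 = 631.6 MPa.
For a rectangular section σ = 6M/(bh²), so h² = 6M/(b σ_allow) = 6×1.5400×10^9/(113×631.6) = 129500 mm².
h = 359.8 mm.

h = 360 mm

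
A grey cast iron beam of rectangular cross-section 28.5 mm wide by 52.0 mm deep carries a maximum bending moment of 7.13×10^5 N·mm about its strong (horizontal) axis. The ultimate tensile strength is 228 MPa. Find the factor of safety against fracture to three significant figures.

n = 4.11

Section modulus S = bh²/6 = 28.5×52.0²/6 = 12840 mm³.
σ = M/S = 713000/12840 = 55.51 MPa.
n = 228/55.51 = 4.107.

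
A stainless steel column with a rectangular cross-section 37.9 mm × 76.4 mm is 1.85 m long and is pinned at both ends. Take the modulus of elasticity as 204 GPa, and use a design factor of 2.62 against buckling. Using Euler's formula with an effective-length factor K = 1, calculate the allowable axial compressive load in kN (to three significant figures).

Buckling occurs about the weak axis: I_min = h·b³/12 = 76.4×37.9³/12 = 346600 mm⁴ (b = 37.9 mm is the smaller dimension).
Effective length L_e = KL = 1×1.85 m = 1850 mm.
Euler critical load P_cr = π²EI/L_e² = π²×204000×346600/1850² = 203900 N.
P_allow = P_cr/n = 203900/2.62 = 77820 N.

P_allow = 77.8 kN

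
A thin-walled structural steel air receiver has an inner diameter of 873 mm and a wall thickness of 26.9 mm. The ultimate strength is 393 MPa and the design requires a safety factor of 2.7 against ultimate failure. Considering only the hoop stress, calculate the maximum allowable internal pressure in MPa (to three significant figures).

σ_allow = 393/2.7 = 145.6 MPa.
σ_h = pD/(2t) → p_allow = 2σ_allow t/D = 2×145.6×26.9/873 = 8.970 MPa.

p_allow = 8.97 MPa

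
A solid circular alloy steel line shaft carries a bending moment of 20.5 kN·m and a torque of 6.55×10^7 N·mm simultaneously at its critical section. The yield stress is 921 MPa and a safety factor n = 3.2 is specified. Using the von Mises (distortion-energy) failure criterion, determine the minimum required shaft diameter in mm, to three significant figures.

d = 129 mm

σ_allow = σ_y/n = 921/3.2 = 287.8 MPa.
For a solid shaft σ_b = 32M/(πd³) and τ = 16T/(πd³), so the von Mises stress is σ' = (16/πd³)·√(4M²+3T²).
√(4M²+3T²) = √(4×(2.050×10^7)² + 3×(6.550×10^7)²) = 1.206×10^8 N·mm.
d³ = 16×1.206×10^8/(π×287.8) = 2.135×10^6 mm³.
d = 128.8 mm.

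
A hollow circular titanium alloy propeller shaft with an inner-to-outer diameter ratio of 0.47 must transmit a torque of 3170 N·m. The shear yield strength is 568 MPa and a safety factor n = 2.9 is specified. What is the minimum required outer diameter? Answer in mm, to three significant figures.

d_o = 44.3 mm

τ_allow = 568/2.9 = 195.9 MPa.
For a hollow shaft τ = 16T/[πd_o³(1−k⁴)] with k = 0.47, so 1−k⁴ = 0.9512.
d_o³ = 16T/[π τ_allow (1−k⁴)] = 16×3170000/(π×195.9×0.9512) = 86660 mm³.
d_o = 44.25 mm.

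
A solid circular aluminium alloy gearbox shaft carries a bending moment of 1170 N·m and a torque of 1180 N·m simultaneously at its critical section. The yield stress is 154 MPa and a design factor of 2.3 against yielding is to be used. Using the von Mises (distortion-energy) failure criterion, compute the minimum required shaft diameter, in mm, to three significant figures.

σ_allow = σ_y/n = 154/2.3 = 66.96 MPa.
For a solid shaft σ_b = 32M/(πd³) and τ = 16T/(πd³), so the von Mises stress is σ' = (16/πd³)·√(4M²+3T²).
√(4M²+3T²) = √(4×(1.170×10^6)² + 3×(1.180×10^6)²) = 3.107×10^6 N·mm.
d³ = 16×3.107×10^6/(π×66.96) = 236300 mm³.
d = 61.83 mm.

d = 61.8 mm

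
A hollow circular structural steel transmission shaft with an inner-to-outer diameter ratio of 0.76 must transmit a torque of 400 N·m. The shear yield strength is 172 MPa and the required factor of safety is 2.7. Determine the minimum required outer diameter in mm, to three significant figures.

τ_allow = 172/2.7 = 63.70 MPa.
For a hollow shaft τ = 16T/[πd_o³(1−k⁴)] with k = 0.76, so 1−k⁴ = 0.6664.
d_o³ = 16T/[π τ_allow (1−k⁴)] = 16×400000/(π×63.70×0.6664) = 47990 mm³.
d_o = 36.34 mm.

d_o = 36.3 mm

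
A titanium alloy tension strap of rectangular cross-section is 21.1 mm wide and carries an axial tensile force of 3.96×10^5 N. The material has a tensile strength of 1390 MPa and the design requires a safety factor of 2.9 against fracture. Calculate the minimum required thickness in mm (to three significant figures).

σ_allow = 1390/2.9 = 479.3 MPa.
Required area A = F/σ_allow = 396000/479.3 = 826.2 mm².
t = A/w = 826.2/21.1 = 39.16 mm.

t = 39.2 mm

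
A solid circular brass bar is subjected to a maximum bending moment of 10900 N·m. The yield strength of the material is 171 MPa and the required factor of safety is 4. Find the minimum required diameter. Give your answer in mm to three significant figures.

d = 137 mm

σ_allow = 171/4 = 42.75 MPa.
For a solid circular section σ = 32M/(πd³), so d³ = 32M/(π σ_allow) = 32×1.0900×10^7/(π×42.75) = 2.597×10^6 mm³.
d = 137.5 mm.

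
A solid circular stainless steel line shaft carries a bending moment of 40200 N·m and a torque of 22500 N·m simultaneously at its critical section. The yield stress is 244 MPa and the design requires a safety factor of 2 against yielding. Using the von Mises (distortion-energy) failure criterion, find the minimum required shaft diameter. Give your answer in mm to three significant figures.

σ_allow = σ_y/n = 244/2 = 122.0 MPa.
For a solid shaft σ_b = 32M/(πd³) and τ = 16T/(πd³), so the von Mises stress is σ' = (16/πd³)·√(4M²+3T²).
√(4M²+3T²) = √(4×(4.020×10^7)² + 3×(2.250×10^7)²) = 8.935×10^7 N·mm.
d³ = 16×8.935×10^7/(π×122.0) = 3.730×10^6 mm³.
d = 155.1 mm.

d = 155 mm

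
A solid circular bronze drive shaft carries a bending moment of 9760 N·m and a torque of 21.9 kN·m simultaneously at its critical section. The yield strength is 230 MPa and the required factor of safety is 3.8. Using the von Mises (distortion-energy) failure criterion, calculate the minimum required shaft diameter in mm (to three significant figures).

σ_allow = σ_y/n = 230/3.8 = 60.53 MPa.
For a solid shaft σ_b = 32M/(πd³) and τ = 16T/(πd³), so the von Mises stress is σ' = (16/πd³)·√(4M²+3T²).
√(4M²+3T²) = √(4×(9.760×10^6)² + 3×(2.190×10^7)²) = 4.266×10^7 N·mm.
d³ = 16×4.266×10^7/(π×60.53) = 3.590×10^6 mm³.
d = 153.1 mm.

d = 153 mm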